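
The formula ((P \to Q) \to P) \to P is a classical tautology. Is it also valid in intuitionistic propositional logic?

This is Peirce's law, which is not intuitionistically valid.
A Kripke countermodel: worlds 0, 1; order generated by 0 \le 1; atoms true at each world — 0:{}; 1:{P}.
0 \nVdash ((P \to Q) \to P) \to P: already at 0 itself, 0 \Vdash (P \to Q) \to P but 0 \nVdash P.
0 lacks atom P, so 0 \nVdash P.
So the root 0 does not force the formula.

No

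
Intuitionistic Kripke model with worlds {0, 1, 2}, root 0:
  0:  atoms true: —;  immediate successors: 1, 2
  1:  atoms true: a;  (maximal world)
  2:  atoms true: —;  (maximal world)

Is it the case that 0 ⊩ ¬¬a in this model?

0 ⊮ ¬¬a since 2 is accessible from 0 and 2 ⊩ ¬a.
2 ⊩ ¬a: no world accessible from 2 forces a.

No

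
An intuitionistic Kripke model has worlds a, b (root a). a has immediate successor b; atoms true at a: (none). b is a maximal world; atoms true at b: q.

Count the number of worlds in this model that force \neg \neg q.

a: forces it.
b: forces it.
Worlds forcing the formula: {a, b}.

2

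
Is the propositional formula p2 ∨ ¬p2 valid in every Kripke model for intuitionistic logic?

No

This is the law of excluded middle, which is not intuitionistically valid.
A Kripke countermodel: worlds a, b; order generated by a ≤ b; atoms true at each world — a:{}; b:{p2}.
a ⊮ p2 ∨ ¬p2: neither disjunct is forced at a.
a lacks atom p2, so a ⊮ p2.
So the root a does not force the formula.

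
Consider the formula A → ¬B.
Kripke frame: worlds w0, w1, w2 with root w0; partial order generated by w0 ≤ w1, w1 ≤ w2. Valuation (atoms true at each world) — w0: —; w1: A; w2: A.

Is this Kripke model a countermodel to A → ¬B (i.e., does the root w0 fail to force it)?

No

w0 ⊩ A → ¬B: every world accessible from w0 that forces A (namely w1, w2) also forces ¬B.
So the root w0 forces A → ¬B; the model is not a countermodel.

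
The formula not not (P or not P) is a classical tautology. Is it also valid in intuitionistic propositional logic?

Yes

This is the double negation of excluded middle, which is intuitionistically derivable.
Assuming not (P or not P): from P we'd get P or not P, so not P; but then P or not P again — contradiction. Hence not not (P or not P).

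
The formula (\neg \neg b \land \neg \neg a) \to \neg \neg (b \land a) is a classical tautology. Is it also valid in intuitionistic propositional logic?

Yes

This is the distribution of double negation over conjunction, which is intuitionistically derivable.
Assume \neg \neg b, \neg \neg a, and \neg (b \land a). From b we'd get \neg a (since b \land a is refuted), contradicting \neg \neg a; so \neg b, contradicting \neg \neg b.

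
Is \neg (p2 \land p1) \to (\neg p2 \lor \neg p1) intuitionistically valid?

No

This is the constructively invalid direction of De Morgan's law for conjunction, which is not intuitionistically valid.
A Kripke countermodel: worlds 0, 1, 2; order generated by 0 \le 1, 0 \le 2; atoms true at each world — 0:{}; 1:{p2}; 2:{p1}.
0 \nVdash \neg (p2 \land p1) \to (\neg p2 \lor \neg p1): already at 0 itself, 0 \Vdash \neg (p2 \land p1) but 0 \nVdash \neg p2 \lor \neg p1.
0 \nVdash \neg p2 \lor \neg p1: neither disjunct is forced at 0.
0 \nVdash \neg p2 since 1 is accessible from 0 and 1 \Vdash p2.
So the root 0 does not force the formula.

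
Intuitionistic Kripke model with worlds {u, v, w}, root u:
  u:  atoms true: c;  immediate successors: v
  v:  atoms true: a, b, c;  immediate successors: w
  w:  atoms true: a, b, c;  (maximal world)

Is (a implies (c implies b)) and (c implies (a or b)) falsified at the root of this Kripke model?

u does not force (a implies (c implies b)) and (c implies (a or b)) since u fails c implies (a or b).
So the root u does not force (a implies (c implies b)) and (c implies (a or b)); the model is a countermodel.

Yes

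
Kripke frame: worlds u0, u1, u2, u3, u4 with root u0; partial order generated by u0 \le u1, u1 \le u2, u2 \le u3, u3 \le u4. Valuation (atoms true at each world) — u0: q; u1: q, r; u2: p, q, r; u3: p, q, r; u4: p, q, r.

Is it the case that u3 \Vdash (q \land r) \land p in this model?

u3 \Vdash (q \land r) \land p since u3 forces both conjuncts.

Yes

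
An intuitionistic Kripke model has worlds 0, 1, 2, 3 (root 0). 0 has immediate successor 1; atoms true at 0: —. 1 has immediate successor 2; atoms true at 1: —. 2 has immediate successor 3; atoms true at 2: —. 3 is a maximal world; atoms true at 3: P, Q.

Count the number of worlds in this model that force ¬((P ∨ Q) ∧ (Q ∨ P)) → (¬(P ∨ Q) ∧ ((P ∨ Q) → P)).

0: forces it.
1: forces it.
2: forces it.
3: forces it.
Worlds forcing the formula: {0, 1, 2, 3}.

4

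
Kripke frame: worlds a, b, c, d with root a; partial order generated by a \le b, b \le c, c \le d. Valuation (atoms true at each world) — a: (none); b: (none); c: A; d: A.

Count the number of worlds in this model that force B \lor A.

2

a: does not force it — a \nVdash B \lor A: neither disjunct is forced at a.
b: does not force it — b \nVdash B \lor A: neither disjunct is forced at b.
c: forces it.
d: forces it.
Worlds forcing the formula: {c, d}.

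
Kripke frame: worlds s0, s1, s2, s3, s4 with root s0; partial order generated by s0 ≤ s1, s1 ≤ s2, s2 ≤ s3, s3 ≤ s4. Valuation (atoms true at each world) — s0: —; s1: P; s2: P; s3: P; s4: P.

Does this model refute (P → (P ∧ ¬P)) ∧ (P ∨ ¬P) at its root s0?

Yes

s0 ⊮ (P → (P ∧ ¬P)) ∧ (P ∨ ¬P) since s0 fails P → (P ∧ ¬P).
So the root s0 does not force (P → (P ∧ ¬P)) ∧ (P ∨ ¬P); the model is a countermodel.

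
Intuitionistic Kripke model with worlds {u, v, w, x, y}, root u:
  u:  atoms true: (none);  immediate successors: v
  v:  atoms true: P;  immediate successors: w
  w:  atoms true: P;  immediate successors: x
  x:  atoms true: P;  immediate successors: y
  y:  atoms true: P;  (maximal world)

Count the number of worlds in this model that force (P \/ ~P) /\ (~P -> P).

u: does not force it — u ||-/- (P \/ ~P) /\ (~P -> P) since u fails P \/ ~P.
v: forces it.
w: forces it.
x: forces it.
y: forces it.
Worlds forcing the formula: {v, w, x, y}.

4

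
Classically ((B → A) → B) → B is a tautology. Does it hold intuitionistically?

No

This is Peirce's law, which is not intuitionistically valid.
A Kripke countermodel: worlds u0, u1; order generated by u0 ≤ u1; atoms true at each world — u0:{}; u1:{B}.
u0 ⊮ ((B → A) → B) → B: already at u0 itself, u0 ⊩ (B → A) → B but u0 ⊮ B.
u0 lacks atom B, so u0 ⊮ B.
So the root u0 does not force the formula.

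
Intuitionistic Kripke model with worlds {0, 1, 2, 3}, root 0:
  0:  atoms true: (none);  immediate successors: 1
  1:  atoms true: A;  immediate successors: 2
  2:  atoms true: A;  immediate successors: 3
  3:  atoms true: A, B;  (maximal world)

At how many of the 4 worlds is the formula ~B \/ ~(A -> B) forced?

0

0: does not force it — 0 ||-/- ~B \/ ~(A -> B): neither disjunct is forced at 0.
1: does not force it — 1 ||-/- ~B \/ ~(A -> B): neither disjunct is forced at 1.
2: does not force it.
3: does not force it.
Worlds forcing the formula: { }.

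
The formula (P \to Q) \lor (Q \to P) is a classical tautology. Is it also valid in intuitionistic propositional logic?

No

This is the Gödel–Dummett linearity axiom, which is not intuitionistically valid.
A Kripke countermodel: worlds w0, w1, w2; order generated by w0 \le w1, w0 \le w2; atoms true at each world — w0:{}; w1:{P}; w2:{Q}.
w0 \nVdash (P \to Q) \lor (Q \to P): neither disjunct is forced at w0.
w0 \nVdash P \to Q: at the accessible world w1, w1 \Vdash P but w1 \nVdash Q.
w1 lacks atom Q, so w1 \nVdash Q.
So the root w0 does not force the formula.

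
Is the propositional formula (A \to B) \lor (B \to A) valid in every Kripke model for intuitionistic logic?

No

This is the Gödel–Dummett linearity axiom, which is not intuitionistically valid.
A Kripke countermodel: worlds s0, s1, s2; order generated by s0 \le s1, s0 \le s2; atoms true at each world — s0:{}; s1:{A}; s2:{B}.
s0 \nVdash (A \to B) \lor (B \to A): neither disjunct is forced at s0.
s0 \nVdash A \to B: at the accessible world s1, s1 \Vdash A but s1 \nVdash B.
s1 lacks atom B, so s1 \nVdash B.
So the root s0 does not force the formula.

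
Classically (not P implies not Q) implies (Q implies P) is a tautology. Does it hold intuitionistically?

No

This is the converse of contraposition, which is not intuitionistically valid.
A Kripke countermodel: worlds w0, w1; order generated by w0 <= w1; atoms true at each world — w0:{Q}; w1:{P,Q}.
w0 does not force (not P implies not Q) implies (Q implies P): already at w0 itself, w0 forces not P implies not Q but w0 does not force Q implies P.
w0 does not force Q implies P: already at w0 itself, w0 forces Q but w0 does not force P.
w0 lacks atom P, so w0 does not force P.
So the root w0 does not force the formula.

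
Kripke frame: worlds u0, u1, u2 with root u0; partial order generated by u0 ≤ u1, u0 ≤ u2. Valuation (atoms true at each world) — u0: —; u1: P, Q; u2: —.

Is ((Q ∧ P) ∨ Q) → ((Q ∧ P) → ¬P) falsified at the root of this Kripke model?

Yes

u0 ⊮ ((Q ∧ P) ∨ Q) → ((Q ∧ P) → ¬P): at the accessible world u1, u1 ⊩ (Q ∧ P) ∨ Q but u1 ⊮ (Q ∧ P) → ¬P.
u1 ⊮ (Q ∧ P) → ¬P: already at u1 itself, u1 ⊩ Q ∧ P but u1 ⊮ ¬P.
u1 ⊮ ¬P since u1 is accessible from u1 and u1 ⊩ P.
So the root u0 does not force ((Q ∧ P) ∨ Q) → ((Q ∧ P) → ¬P); the model is a countermodel.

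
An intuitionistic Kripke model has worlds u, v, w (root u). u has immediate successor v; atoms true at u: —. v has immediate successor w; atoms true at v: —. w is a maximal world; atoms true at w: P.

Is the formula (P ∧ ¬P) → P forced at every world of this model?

Yes

u ⊩ (P ∧ ¬P) → P vacuously: no world accessible from u forces the antecedent P ∧ ¬P.
Since the root u forces (P ∧ ¬P) → P and forcing is persistent (monotone upward), every world forces it.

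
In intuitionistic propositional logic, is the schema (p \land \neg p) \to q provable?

Yes

This is an instance of ex falso quodlibet, which is intuitionistically derivable.
No world can force both p and \neg p, so the antecedent p \land \neg p is never forced and the implication holds vacuously at every world.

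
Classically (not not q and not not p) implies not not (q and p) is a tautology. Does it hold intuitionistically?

This is the distribution of double negation over conjunction, which is intuitionistically derivable.
Assume not not q, not not p, and not (q and p). From q we'd get not p (since q and p is refuted), contradicting not not p; so not q, contradicting not not q.

Yes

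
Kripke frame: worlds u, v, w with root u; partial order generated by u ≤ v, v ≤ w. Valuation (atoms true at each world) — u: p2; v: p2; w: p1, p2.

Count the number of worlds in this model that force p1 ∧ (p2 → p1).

1

u: does not force it — u ⊮ p1 ∧ (p2 → p1) since u fails p1.
v: does not force it — v ⊮ p1 ∧ (p2 → p1) since v fails p1.
w: forces it.
Worlds forcing the formula: {w}.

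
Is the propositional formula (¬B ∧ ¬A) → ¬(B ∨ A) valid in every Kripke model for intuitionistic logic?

This is a constructively valid De Morgan direction (conjunction of negations to negated disjunction), which is intuitionistically derivable.
If both ¬B and ¬A hold at a world, no accessible world forces B or forces A, so none forces B ∨ A.

Yes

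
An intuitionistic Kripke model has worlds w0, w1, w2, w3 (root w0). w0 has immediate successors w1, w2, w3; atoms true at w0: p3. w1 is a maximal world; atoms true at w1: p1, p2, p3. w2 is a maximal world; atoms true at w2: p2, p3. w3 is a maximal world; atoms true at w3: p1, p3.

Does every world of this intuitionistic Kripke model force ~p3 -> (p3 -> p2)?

w0 ||- ~p3 -> (p3 -> p2) vacuously: no world accessible from w0 forces the antecedent ~p3.
Since the root w0 forces ~p3 -> (p3 -> p2) and forcing is persistent (monotone upward), every world forces it.

Yes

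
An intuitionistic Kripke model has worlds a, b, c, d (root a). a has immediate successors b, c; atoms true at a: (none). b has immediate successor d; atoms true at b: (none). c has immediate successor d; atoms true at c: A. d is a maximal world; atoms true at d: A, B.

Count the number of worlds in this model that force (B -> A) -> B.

a: does not force it — a ||-/- (B -> A) -> B: already at a itself, a ||- B -> A but a ||-/- B.
b: does not force it.
c: does not force it.
d: forces it.
Worlds forcing the formula: {d}.

1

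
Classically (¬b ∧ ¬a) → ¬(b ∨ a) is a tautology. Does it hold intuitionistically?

Yes

This is a constructively valid De Morgan direction (conjunction of negations to negated disjunction), which is intuitionistically derivable.
If both ¬b and ¬a hold at a world, no accessible world forces b or forces a, so none forces b ∨ a.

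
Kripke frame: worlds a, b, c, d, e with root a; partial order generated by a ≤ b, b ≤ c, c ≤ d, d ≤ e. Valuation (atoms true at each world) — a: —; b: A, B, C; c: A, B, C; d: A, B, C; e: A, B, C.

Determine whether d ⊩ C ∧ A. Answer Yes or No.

Yes

d ⊩ C ∧ A since d forces both conjuncts.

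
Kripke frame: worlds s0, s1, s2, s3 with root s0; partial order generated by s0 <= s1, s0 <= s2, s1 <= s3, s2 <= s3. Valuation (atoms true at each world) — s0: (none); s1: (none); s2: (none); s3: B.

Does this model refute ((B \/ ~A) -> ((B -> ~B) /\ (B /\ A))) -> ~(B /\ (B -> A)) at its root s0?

No

s0 ||- ((B \/ ~A) -> ((B -> ~B) /\ (B /\ A))) -> ~(B /\ (B -> A)) vacuously: no world accessible from s0 forces the antecedent (B \/ ~A) -> ((B -> ~B) /\ (B /\ A)).
So the root s0 forces ((B \/ ~A) -> ((B -> ~B) /\ (B /\ A))) -> ~(B /\ (B -> A)); the model is not a countermodel.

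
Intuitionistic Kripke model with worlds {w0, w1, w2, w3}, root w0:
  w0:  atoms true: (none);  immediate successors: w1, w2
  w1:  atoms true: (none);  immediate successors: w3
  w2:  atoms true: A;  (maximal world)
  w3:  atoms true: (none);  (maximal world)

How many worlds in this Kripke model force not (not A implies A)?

2

w0: does not force it — w0 does not force not (not A implies A) since w2 is accessible from w0 and w2 forces not A implies A.
w1: forces it.
w2: does not force it.
w3: forces it.
Worlds forcing the formula: {w1, w3}.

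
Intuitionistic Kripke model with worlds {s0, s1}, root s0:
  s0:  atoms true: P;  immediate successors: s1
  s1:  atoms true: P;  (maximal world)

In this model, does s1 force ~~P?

s1 ||- ~~P: no world accessible from s1 forces ~P.

Yes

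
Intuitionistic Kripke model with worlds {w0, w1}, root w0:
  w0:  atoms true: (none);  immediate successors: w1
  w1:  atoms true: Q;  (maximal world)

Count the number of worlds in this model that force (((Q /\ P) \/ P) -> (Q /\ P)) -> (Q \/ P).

1

w0: does not force it — w0 ||-/- (((Q /\ P) \/ P) -> (Q /\ P)) -> (Q \/ P): already at w0 itself, w0 ||- ((Q /\ P) \/ P) -> (Q /\ P) but w0 ||-/- Q \/ P.
w1: forces it.
Worlds forcing the formula: {w1}.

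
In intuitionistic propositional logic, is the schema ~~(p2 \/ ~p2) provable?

This is the double negation of excluded middle, which is intuitionistically derivable.
Assuming ~(p2 \/ ~p2): from p2 we'd get p2 \/ ~p2, so ~p2; but then p2 \/ ~p2 again — contradiction. Hence ~~(p2 \/ ~p2).

Yes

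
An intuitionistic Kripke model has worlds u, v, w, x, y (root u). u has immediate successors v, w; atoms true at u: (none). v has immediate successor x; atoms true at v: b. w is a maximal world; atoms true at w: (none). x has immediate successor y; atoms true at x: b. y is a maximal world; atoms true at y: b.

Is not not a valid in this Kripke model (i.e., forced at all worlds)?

No

Not every world: u does not force not not a.
u does not force not not a since u is accessible from u and u forces not a.
u forces not a: no world accessible from u forces a.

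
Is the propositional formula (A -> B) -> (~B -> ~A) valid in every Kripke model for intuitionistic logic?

Yes

This is the forward direction of contraposition, which is intuitionistically derivable.
Assume A -> B and ~B. If A held then B would follow, contradicting ~B; so ~A.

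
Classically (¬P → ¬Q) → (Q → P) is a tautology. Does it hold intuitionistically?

This is the converse of contraposition, which is not intuitionistically valid.
A Kripke countermodel: worlds u0, u1; order generated by u0 ≤ u1; atoms true at each world — u0:{Q}; u1:{P,Q}.
u0 ⊮ (¬P → ¬Q) → (Q → P): already at u0 itself, u0 ⊩ ¬P → ¬Q but u0 ⊮ Q → P.
u0 ⊮ Q → P: already at u0 itself, u0 ⊩ Q but u0 ⊮ P.
u0 lacks atom P, so u0 ⊮ P.
So the root u0 does not force the formula.

No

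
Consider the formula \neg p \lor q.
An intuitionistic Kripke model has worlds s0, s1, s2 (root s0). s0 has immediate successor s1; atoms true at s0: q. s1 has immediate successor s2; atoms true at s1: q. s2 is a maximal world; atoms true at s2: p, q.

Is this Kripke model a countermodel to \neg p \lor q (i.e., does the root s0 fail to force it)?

s0 \Vdash \neg p \lor q via the disjunct q.
So the root s0 forces \neg p \lor q; the model is not a countermodel.

No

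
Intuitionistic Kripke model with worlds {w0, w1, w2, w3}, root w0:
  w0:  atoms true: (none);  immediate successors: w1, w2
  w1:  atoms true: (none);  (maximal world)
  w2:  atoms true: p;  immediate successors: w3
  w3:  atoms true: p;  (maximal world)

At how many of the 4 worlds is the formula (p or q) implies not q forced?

w0: forces it.
w1: forces it.
w2: forces it.
w3: forces it.
Worlds forcing the formula: {w0, w1, w2, w3}.

4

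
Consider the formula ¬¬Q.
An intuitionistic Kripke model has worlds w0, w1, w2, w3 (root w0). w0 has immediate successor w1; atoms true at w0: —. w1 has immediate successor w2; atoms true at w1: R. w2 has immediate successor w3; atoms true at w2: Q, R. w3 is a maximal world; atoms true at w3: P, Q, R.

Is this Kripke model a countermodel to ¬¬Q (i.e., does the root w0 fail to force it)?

No

w0 ⊩ ¬¬Q: no world accessible from w0 forces ¬Q.
So the root w0 forces ¬¬Q; the model is not a countermodel.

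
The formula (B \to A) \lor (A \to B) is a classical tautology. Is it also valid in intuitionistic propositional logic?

No

This is the Gödel–Dummett linearity axiom, which is not intuitionistically valid.
A Kripke countermodel: worlds s0, s1, s2; order generated by s0 \le s1, s0 \le s2; atoms true at each world — s0:{}; s1:{B}; s2:{A}.
s0 \nVdash (B \to A) \lor (A \to B): neither disjunct is forced at s0.
s0 \nVdash B \to A: at the accessible world s1, s1 \Vdash B but s1 \nVdash A.
s1 lacks atom A, so s1 \nVdash A.
So the root s0 does not force the formula.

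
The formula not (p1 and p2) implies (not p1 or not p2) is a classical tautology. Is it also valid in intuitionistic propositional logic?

No

This is the constructively invalid direction of De Morgan's law for conjunction, which is not intuitionistically valid.
A Kripke countermodel: worlds u, v, w; order generated by u <= v, u <= w; atoms true at each world — u:{}; v:{p1}; w:{p2}.
u does not force not (p1 and p2) implies (not p1 or not p2): already at u itself, u forces not (p1 and p2) but u does not force not p1 or not p2.
u does not force not p1 or not p2: neither disjunct is forced at u.
u does not force not p1 since v is accessible from u and v forces p1.
So the root u does not force the formula.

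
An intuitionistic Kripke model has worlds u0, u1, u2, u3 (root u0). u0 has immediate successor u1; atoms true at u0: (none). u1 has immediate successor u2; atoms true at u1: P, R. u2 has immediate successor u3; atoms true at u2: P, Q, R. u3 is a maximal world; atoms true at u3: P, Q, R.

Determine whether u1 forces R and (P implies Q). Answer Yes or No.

u1 does not force R and (P implies Q) since u1 fails P implies Q.

No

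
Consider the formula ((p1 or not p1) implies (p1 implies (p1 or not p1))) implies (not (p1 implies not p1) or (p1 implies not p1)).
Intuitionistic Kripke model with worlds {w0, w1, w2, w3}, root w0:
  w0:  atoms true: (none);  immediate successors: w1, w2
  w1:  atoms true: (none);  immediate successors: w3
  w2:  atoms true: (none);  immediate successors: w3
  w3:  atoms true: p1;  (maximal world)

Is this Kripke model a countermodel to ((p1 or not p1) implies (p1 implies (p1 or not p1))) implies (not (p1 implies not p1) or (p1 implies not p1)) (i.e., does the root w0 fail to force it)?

No

w0 forces ((p1 or not p1) implies (p1 implies (p1 or not p1))) implies (not (p1 implies not p1) or (p1 implies not p1)): every world accessible from w0 that forces (p1 or not p1) implies (p1 implies (p1 or not p1)) (namely w0, w1, w2, w3) also forces not (p1 implies not p1) or (p1 implies not p1).
So the root w0 forces ((p1 or not p1) implies (p1 implies (p1 or not p1))) implies (not (p1 implies not p1) or (p1 implies not p1)); the model is not a countermodel.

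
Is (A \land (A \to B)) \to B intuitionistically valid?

Yes

This is modus ponens in implicational form, which is intuitionistically derivable.
If a world forces A and A \to B, then applying the implication at that world (which is accessible from itself) gives B.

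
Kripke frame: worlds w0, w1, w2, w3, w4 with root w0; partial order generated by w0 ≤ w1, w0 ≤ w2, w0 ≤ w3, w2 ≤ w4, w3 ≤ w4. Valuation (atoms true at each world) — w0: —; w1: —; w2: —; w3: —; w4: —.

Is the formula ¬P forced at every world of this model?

Yes

w0 ⊩ ¬P: no world accessible from w0 forces P.
Since the root w0 forces ¬P and forcing is persistent (monotone upward), every world forces it.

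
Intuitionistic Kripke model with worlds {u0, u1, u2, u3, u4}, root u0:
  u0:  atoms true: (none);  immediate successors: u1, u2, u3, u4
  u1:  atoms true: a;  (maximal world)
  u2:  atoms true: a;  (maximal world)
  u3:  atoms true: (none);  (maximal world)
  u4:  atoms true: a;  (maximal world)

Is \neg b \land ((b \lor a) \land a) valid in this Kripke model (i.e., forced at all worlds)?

Not every world: u0 \nVdash \neg b \land ((b \lor a) \land a).
u0 \nVdash \neg b \land ((b \lor a) \land a) since u0 fails (b \lor a) \land a.

No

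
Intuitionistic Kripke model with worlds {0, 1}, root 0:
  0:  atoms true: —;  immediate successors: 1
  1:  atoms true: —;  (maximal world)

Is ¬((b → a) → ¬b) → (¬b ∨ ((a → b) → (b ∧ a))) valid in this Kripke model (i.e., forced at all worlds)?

Yes

0 ⊩ ¬((b → a) → ¬b) → (¬b ∨ ((a → b) → (b ∧ a))) vacuously: no world accessible from 0 forces the antecedent ¬((b → a) → ¬b).
Since the root 0 forces ¬((b → a) → ¬b) → (¬b ∨ ((a → b) → (b ∧ a))) and forcing is persistent (monotone upward), every world forces it.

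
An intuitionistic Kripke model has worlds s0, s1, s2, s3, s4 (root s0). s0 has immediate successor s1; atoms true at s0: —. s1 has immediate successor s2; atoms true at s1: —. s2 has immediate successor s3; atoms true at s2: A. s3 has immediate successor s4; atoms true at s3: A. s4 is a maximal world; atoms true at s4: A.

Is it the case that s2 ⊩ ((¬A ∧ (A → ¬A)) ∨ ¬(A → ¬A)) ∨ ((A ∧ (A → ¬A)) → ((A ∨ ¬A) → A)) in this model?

Yes

s2 ⊩ ((¬A ∧ (A → ¬A)) ∨ ¬(A → ¬A)) ∨ ((A ∧ (A → ¬A)) → ((A ∨ ¬A) → A)) via the disjunct (¬A ∧ (A → ¬A)) ∨ ¬(A → ¬A).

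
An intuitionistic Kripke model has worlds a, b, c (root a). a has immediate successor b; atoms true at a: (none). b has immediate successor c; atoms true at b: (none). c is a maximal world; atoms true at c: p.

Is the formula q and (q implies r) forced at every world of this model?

Not every world: a does not force q and (q implies r).
a does not force q and (q implies r) since a fails q.

No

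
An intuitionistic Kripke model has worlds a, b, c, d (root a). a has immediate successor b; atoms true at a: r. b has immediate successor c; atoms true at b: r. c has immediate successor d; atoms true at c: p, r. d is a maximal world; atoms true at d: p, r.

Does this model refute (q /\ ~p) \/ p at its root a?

Yes

a ||-/- (q /\ ~p) \/ p: neither disjunct is forced at a.
a ||-/- q /\ ~p since a fails q.
So the root a does not force (q /\ ~p) \/ p; the model is a countermodel.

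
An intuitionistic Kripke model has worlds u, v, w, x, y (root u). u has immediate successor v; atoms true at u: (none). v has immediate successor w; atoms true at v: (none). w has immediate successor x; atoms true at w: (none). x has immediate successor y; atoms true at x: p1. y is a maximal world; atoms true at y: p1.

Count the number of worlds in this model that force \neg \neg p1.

5

u: forces it.
v: forces it.
w: forces it.
x: forces it.
y: forces it.
Worlds forcing the formula: {u, v, w, x, y}.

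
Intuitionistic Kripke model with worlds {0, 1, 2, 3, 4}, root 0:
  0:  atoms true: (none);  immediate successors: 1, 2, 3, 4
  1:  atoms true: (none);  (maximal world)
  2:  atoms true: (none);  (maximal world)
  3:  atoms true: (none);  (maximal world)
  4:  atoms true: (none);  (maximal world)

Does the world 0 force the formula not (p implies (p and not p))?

0 does not force not (p implies (p and not p)) since 0 is accessible from 0 and 0 forces p implies (p and not p).
0 forces p implies (p and not p) vacuously: no world accessible from 0 forces the antecedent p.

No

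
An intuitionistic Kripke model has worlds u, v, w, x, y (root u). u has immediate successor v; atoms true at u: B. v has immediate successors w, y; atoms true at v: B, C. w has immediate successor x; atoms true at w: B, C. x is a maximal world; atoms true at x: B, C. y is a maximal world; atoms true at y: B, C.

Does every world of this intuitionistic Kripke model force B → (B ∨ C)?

u ⊩ B → (B ∨ C): every world accessible from u that forces B (namely u, v, w, x, y) also forces B ∨ C.
Since the root u forces B → (B ∨ C) and forcing is persistent (monotone upward), every world forces it.

Yes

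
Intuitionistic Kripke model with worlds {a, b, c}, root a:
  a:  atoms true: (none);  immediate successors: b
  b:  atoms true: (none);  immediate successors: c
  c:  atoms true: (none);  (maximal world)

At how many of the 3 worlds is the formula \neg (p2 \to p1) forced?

0

a: does not force it — a \nVdash \neg (p2 \to p1) since a is accessible from a and a \Vdash p2 \to p1.
b: does not force it.
c: does not force it.
Worlds forcing the formula: { }.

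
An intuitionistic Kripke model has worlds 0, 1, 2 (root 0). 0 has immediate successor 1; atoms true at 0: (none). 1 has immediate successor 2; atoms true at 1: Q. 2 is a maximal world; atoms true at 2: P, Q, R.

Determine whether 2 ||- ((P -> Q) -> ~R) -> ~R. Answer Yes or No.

Yes

2 ||- ((P -> Q) -> ~R) -> ~R vacuously: no world accessible from 2 forces the antecedent (P -> Q) -> ~R.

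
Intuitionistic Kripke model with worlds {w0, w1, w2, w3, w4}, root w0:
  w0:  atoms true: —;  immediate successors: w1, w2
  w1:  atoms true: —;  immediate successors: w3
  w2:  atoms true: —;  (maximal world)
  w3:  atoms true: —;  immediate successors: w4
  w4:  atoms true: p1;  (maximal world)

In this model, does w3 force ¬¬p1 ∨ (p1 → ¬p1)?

w3 ⊩ ¬¬p1 ∨ (p1 → ¬p1) via the disjunct ¬¬p1.

Yes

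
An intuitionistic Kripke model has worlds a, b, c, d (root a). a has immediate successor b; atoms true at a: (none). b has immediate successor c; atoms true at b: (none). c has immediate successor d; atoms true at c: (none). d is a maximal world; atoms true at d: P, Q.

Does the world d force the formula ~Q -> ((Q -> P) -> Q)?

Yes

d ||- ~Q -> ((Q -> P) -> Q) vacuously: no world accessible from d forces the antecedent ~Q.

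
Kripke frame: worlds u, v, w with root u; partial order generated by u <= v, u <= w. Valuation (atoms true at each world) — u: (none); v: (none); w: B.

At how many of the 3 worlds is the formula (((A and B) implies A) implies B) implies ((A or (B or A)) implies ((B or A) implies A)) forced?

u: does not force it — u does not force (((A and B) implies A) implies B) implies ((A or (B or A)) implies ((B or A) implies A)): at the accessible world w, w forces ((A and B) implies A) implies B but w does not force (A or (B or A)) implies ((B or A) implies A).
v: forces it.
w: does not force it — w does not force (((A and B) implies A) implies B) implies ((A or (B or A)) implies ((B or A) implies A)): already at w itself, w forces ((A and B) implies A) implies B but w does not force (A or (B or A)) implies ((B or A) implies A).
Worlds forcing the formula: {v}.

1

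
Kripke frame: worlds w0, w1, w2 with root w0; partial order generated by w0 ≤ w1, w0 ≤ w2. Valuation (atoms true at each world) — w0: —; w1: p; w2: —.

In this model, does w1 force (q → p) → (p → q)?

No

w1 ⊮ (q → p) → (p → q): already at w1 itself, w1 ⊩ q → p but w1 ⊮ p → q.
w1 ⊮ p → q: already at w1 itself, w1 ⊩ p but w1 ⊮ q.
w1 lacks atom q, so w1 ⊮ q.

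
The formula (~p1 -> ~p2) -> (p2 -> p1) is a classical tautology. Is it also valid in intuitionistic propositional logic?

No

This is the converse of contraposition, which is not intuitionistically valid.
A Kripke countermodel: worlds s0, s1; order generated by s0 <= s1; atoms true at each world — s0:{p2}; s1:{p1,p2}.
s0 ||-/- (~p1 -> ~p2) -> (p2 -> p1): already at s0 itself, s0 ||- ~p1 -> ~p2 but s0 ||-/- p2 -> p1.
s0 ||-/- p2 -> p1: already at s0 itself, s0 ||- p2 but s0 ||-/- p1.
s0 lacks atom p1, so s0 ||-/- p1.
So the root s0 does not force the formula.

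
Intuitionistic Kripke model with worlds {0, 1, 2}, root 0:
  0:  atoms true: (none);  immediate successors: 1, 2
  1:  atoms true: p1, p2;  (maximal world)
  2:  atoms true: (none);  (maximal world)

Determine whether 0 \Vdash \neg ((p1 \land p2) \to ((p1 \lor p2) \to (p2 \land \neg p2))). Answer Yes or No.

0 \nVdash \neg ((p1 \land p2) \to ((p1 \lor p2) \to (p2 \land \neg p2))) since 2 is accessible from 0 and 2 \Vdash (p1 \land p2) \to ((p1 \lor p2) \to (p2 \land \neg p2)).
2 \Vdash (p1 \land p2) \to ((p1 \lor p2) \to (p2 \land \neg p2)) vacuously: no world accessible from 2 forces the antecedent p1 \land p2.

No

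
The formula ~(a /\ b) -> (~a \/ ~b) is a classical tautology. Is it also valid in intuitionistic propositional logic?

No

This is the constructively invalid direction of De Morgan's law for conjunction, which is not intuitionistically valid.
A Kripke countermodel: worlds s0, s1, s2; order generated by s0 <= s1, s0 <= s2; atoms true at each world — s0:{}; s1:{a}; s2:{b}.
s0 ||-/- ~(a /\ b) -> (~a \/ ~b): already at s0 itself, s0 ||- ~(a /\ b) but s0 ||-/- ~a \/ ~b.
s0 ||-/- ~a \/ ~b: neither disjunct is forced at s0.
s0 ||-/- ~a since s1 is accessible from s0 and s1 ||- a.
So the root s0 does not force the formula.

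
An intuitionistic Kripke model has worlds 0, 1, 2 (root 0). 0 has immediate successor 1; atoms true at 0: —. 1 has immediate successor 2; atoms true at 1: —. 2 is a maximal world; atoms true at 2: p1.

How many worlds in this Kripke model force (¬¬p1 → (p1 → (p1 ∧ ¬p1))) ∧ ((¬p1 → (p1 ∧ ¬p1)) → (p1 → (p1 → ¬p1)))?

0: does not force it — 0 ⊮ (¬¬p1 → (p1 → (p1 ∧ ¬p1))) ∧ ((¬p1 → (p1 ∧ ¬p1)) → (p1 → (p1 → ¬p1))) since 0 fails ¬¬p1 → (p1 → (p1 ∧ ¬p1)).
1: does not force it — 1 ⊮ (¬¬p1 → (p1 → (p1 ∧ ¬p1))) ∧ ((¬p1 → (p1 ∧ ¬p1)) → (p1 → (p1 → ¬p1))) since 1 fails ¬¬p1 → (p1 → (p1 ∧ ¬p1)).
2: does not force it.
Worlds forcing the formula: { }.

0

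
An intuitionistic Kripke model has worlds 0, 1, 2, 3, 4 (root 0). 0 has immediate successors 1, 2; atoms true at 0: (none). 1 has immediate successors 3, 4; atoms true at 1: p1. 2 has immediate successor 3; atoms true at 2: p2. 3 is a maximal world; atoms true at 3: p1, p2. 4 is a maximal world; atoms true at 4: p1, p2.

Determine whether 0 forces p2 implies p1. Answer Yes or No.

0 does not force p2 implies p1: at the accessible world 2, 2 forces p2 but 2 does not force p1.
2 lacks atom p1, so 2 does not force p1.

No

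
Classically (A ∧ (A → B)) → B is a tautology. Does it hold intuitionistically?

This is modus ponens in implicational form, which is intuitionistically derivable.
If a world forces A and A → B, then applying the implication at that world (which is accessible from itself) gives B.

Yes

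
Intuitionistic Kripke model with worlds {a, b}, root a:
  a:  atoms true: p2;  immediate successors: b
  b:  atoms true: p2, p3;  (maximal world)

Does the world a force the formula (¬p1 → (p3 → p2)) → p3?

No

a ⊮ (¬p1 → (p3 → p2)) → p3: already at a itself, a ⊩ ¬p1 → (p3 → p2) but a ⊮ p3.
a lacks atom p3, so a ⊮ p3.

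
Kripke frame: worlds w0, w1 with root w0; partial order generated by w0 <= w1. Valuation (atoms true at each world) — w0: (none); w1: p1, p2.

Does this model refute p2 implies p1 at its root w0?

No

w0 forces p2 implies p1: every world accessible from w0 that forces p2 (namely w1) also forces p1.
So the root w0 forces p2 implies p1; the model is not a countermodel.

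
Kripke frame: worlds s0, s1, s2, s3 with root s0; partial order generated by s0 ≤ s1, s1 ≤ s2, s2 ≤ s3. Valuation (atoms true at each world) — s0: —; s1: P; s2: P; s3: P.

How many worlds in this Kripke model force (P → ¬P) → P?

s0: forces it.
s1: forces it.
s2: forces it.
s3: forces it.
Worlds forcing the formula: {s0, s1, s2, s3}.

4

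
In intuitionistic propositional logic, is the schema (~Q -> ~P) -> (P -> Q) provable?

This is the converse of contraposition, which is not intuitionistically valid.
A Kripke countermodel: worlds u, v; order generated by u <= v; atoms true at each world — u:{P}; v:{P,Q}.
u ||-/- (~Q -> ~P) -> (P -> Q): already at u itself, u ||- ~Q -> ~P but u ||-/- P -> Q.
u ||-/- P -> Q: already at u itself, u ||- P but u ||-/- Q.
u lacks atom Q, so u ||-/- Q.
So the root u does not force the formula.

No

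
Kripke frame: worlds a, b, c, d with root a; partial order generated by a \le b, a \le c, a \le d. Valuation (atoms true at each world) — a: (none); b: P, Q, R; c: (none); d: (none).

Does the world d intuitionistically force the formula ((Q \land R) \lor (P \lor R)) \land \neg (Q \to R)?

d \nVdash ((Q \land R) \lor (P \lor R)) \land \neg (Q \to R) since d fails (Q \land R) \lor (P \lor R).

No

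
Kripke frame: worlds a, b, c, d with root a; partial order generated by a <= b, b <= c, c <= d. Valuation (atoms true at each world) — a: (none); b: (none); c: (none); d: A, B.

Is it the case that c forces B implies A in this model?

c forces B implies A: every world accessible from c that forces B (namely d) also forces A.

Yes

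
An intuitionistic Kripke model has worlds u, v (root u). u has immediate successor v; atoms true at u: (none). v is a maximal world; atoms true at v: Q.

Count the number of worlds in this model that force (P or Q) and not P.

u: does not force it — u does not force (P or Q) and not P since u fails P or Q.
v: forces it.
Worlds forcing the formula: {v}.

1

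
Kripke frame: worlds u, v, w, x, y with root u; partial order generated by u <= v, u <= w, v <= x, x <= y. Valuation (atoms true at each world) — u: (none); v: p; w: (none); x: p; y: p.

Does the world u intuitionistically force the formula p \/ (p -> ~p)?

No

u ||-/- p \/ (p -> ~p): neither disjunct is forced at u.
u lacks atom p, so u ||-/- p.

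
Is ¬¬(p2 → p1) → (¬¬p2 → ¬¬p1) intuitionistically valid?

This is the distribution of double negation over implication, which is intuitionistically derivable.
Assume ¬¬(p2 → p1) and ¬¬p2; suppose ¬p1. Then p2 → p1 would give ¬p2 (by contraposition), contradicting ¬¬p2; so ¬(p2 → p1), contradicting ¬¬(p2 → p1). Hence ¬¬p1.

Yes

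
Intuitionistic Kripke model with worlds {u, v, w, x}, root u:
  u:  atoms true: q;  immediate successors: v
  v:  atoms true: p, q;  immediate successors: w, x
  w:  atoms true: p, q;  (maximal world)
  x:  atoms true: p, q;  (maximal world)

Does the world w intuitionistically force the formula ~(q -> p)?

No

w ||-/- ~(q -> p) since w is accessible from w and w ||- q -> p.
w ||- q -> p: every world accessible from w that forces q (namely w) also forces p.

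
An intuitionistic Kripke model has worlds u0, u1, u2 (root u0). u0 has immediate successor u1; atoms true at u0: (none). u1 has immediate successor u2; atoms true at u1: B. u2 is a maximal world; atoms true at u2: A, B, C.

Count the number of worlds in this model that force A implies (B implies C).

u0: forces it.
u1: forces it.
u2: forces it.
Worlds forcing the formula: {u0, u1, u2}.

3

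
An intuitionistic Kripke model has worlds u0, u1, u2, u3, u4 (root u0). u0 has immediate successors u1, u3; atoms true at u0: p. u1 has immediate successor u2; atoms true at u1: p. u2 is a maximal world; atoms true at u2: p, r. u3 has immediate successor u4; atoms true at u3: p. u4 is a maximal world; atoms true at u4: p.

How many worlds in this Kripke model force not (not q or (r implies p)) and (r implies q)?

0

u0: does not force it — u0 does not force not (not q or (r implies p)) and (r implies q) since u0 fails not (not q or (r implies p)).
u1: does not force it — u1 does not force not (not q or (r implies p)) and (r implies q) since u1 fails not (not q or (r implies p)).
u2: does not force it — u2 does not force not (not q or (r implies p)) and (r implies q) since u2 fails not (not q or (r implies p)).
u3: does not force it.
u4: does not force it.
Worlds forcing the formula: { }.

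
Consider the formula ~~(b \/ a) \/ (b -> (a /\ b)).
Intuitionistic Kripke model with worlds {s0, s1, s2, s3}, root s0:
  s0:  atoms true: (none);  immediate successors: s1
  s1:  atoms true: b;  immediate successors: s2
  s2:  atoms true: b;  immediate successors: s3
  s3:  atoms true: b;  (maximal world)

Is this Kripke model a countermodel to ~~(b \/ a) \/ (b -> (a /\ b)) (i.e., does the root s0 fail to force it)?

s0 ||- ~~(b \/ a) \/ (b -> (a /\ b)) via the disjunct ~~(b \/ a).
So the root s0 forces ~~(b \/ a) \/ (b -> (a /\ b)); the model is not a countermodel.

No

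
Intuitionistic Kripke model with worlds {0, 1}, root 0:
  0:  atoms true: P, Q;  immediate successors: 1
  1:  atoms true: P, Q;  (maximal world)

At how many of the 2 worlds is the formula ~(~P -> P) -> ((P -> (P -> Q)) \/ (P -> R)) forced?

0: forces it.
1: forces it.
Worlds forcing the formula: {0, 1}.

2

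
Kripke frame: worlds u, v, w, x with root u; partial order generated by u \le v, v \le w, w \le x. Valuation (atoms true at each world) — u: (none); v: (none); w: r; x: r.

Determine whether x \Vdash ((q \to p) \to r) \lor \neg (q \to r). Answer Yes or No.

Yes

x \Vdash ((q \to p) \to r) \lor \neg (q \to r) via the disjunct (q \to p) \to r.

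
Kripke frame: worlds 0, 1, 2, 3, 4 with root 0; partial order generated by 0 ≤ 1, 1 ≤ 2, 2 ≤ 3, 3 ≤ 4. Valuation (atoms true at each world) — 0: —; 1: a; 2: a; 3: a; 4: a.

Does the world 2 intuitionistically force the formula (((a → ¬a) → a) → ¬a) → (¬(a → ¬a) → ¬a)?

2 ⊩ (((a → ¬a) → a) → ¬a) → (¬(a → ¬a) → ¬a) vacuously: no world accessible from 2 forces the antecedent ((a → ¬a) → a) → ¬a.

Yes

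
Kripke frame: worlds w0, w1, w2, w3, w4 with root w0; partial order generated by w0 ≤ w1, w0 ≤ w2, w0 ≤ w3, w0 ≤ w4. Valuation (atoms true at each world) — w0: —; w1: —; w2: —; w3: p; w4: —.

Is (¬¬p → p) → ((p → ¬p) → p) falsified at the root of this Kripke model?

Yes

w0 ⊮ (¬¬p → p) → ((p → ¬p) → p): already at w0 itself, w0 ⊩ ¬¬p → p but w0 ⊮ (p → ¬p) → p.
w0 ⊮ (p → ¬p) → p: at the accessible world w1, w1 ⊩ p → ¬p but w1 ⊮ p.
w1 lacks atom p, so w1 ⊮ p.
So the root w0 does not force (¬¬p → p) → ((p → ¬p) → p); the model is a countermodel.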